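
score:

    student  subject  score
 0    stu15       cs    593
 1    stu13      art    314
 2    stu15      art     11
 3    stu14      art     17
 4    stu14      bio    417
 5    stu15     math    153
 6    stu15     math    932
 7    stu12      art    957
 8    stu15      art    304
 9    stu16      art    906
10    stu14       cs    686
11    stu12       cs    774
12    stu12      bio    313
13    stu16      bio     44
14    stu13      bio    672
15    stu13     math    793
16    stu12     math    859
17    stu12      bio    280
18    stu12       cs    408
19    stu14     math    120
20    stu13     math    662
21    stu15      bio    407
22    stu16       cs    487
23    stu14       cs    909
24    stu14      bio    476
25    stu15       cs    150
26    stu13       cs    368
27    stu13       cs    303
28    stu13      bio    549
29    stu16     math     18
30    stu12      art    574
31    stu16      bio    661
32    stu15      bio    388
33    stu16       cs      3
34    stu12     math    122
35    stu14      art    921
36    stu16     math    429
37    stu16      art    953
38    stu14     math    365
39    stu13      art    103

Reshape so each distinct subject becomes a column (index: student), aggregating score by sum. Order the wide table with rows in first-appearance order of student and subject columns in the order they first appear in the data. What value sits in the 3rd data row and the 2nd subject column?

938

With rows in first-appearance order of student, row 3 is student=stu14. subject columns in first-appearance order: cs, art, bio, math; column 2 is art.
Long rows with student=stu14, subject=art: 17 + 921 = 938.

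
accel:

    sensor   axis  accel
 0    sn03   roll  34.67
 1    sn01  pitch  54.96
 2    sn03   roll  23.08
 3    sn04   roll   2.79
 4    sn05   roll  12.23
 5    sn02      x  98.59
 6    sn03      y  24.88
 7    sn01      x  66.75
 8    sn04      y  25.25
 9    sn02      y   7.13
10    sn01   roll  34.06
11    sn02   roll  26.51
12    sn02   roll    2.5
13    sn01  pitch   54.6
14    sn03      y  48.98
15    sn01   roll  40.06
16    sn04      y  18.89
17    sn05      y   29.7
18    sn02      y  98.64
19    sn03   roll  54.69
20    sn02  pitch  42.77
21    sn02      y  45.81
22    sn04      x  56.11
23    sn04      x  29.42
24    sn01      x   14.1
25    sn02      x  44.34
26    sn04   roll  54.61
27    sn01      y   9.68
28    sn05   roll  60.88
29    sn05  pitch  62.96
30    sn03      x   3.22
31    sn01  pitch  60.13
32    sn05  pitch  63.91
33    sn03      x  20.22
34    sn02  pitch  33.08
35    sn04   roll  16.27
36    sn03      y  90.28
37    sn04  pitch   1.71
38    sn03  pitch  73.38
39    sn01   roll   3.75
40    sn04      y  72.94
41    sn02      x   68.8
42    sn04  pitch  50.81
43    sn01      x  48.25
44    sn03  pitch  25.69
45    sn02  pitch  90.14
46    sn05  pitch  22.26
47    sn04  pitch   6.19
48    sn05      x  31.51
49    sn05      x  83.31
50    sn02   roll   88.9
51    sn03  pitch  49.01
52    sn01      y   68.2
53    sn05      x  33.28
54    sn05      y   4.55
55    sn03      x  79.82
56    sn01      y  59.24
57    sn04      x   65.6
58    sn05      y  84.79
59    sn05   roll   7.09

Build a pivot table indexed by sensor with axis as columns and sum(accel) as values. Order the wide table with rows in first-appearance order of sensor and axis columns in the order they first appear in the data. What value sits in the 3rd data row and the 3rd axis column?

151.13

With rows in first-appearance order of sensor, row 3 is sensor=sn04. axis columns in first-appearance order: roll, pitch, x, y; column 3 is x.
Long rows with sensor=sn04, axis=x: 56.11 + 29.42 + 65.6 = 151.13.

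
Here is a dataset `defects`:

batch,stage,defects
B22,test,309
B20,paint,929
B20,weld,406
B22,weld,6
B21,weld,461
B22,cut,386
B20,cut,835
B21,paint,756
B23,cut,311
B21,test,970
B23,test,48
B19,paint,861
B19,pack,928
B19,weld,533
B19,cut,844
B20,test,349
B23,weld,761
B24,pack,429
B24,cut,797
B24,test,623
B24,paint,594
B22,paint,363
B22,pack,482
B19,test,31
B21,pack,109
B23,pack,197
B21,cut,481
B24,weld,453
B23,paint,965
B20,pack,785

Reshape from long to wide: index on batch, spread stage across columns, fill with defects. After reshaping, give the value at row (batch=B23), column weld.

Wide layout: rows indexed by batch, columns are the 5 distinct stage values (test, paint, weld, cut, pack).
Cell (batch=B23, stage=weld) draws from the long row where batch=B23 and stage=weld, which has defects=761.

761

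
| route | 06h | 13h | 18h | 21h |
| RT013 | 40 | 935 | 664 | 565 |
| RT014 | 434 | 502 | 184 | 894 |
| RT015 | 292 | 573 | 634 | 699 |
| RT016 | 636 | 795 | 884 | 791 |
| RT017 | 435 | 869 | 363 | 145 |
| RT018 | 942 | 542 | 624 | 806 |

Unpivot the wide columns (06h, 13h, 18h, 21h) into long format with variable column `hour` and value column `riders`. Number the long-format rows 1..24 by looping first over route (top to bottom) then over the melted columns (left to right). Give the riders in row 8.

894

24 rows total (6 × 4). Row 8: index ⌊(8-1)/4⌋ = 1 into route → RT014; (8-1) mod 4 = 3 into the melted columns → 21h.
So row 8 is (RT014, 21h, 894); riders = 894.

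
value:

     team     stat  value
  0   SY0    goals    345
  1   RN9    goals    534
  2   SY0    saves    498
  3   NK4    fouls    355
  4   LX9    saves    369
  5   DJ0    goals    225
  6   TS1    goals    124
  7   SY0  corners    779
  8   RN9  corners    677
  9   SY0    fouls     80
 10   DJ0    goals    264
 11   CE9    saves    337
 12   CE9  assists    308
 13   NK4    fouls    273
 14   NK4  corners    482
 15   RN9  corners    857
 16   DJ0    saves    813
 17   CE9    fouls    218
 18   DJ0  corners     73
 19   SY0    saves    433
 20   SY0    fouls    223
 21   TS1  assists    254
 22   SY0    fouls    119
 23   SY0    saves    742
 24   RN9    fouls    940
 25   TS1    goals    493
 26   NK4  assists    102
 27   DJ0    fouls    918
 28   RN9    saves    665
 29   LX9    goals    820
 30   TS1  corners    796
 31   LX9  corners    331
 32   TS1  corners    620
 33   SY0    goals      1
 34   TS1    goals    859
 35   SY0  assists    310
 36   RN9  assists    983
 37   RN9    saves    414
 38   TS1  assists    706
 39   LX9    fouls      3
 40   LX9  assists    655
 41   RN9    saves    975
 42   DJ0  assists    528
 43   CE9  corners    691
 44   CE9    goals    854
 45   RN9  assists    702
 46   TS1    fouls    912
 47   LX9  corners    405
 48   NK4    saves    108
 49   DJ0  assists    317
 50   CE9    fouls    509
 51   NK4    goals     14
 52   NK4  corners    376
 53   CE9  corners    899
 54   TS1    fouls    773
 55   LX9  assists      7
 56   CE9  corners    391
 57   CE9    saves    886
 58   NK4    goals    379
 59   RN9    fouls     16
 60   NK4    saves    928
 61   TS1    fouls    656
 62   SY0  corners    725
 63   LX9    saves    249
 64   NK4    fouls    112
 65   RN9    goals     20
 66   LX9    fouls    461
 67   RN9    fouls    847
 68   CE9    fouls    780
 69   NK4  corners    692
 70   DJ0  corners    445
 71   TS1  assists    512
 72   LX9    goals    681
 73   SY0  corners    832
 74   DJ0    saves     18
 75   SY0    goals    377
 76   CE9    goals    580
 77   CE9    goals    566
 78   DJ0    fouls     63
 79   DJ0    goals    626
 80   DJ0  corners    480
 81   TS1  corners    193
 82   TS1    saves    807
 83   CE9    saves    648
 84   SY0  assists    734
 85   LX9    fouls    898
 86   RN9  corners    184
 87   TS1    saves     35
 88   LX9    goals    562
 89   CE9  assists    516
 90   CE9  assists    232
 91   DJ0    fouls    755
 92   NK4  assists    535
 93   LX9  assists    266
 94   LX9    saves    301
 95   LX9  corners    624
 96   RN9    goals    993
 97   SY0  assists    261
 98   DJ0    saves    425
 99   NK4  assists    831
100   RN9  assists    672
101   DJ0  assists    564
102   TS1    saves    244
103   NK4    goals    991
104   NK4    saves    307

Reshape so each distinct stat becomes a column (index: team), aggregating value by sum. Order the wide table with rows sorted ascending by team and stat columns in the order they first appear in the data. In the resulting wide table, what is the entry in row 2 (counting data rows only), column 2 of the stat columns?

With rows sorted ascending by team, row 2 is team=DJ0. stat columns in first-appearance order: goals, saves, fouls, corners, assists; column 2 is saves.
Long rows with team=DJ0, stat=saves: 813 + 18 + 425 = 1256.

1256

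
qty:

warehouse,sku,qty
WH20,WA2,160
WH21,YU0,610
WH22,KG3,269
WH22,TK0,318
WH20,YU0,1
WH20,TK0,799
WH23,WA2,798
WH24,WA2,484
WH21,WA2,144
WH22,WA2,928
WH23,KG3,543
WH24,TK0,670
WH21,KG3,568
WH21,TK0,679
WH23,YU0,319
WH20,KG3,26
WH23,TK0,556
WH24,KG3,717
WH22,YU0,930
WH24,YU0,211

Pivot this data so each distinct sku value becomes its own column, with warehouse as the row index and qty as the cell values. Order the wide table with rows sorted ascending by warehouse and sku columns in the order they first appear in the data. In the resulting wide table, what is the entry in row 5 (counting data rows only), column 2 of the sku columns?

211

With rows sorted ascending by warehouse, row 5 is warehouse=WH24. sku columns in first-appearance order: WA2, YU0, KG3, TK0; column 2 is YU0.
Long rows with warehouse=WH24, sku=YU0: qty = 211.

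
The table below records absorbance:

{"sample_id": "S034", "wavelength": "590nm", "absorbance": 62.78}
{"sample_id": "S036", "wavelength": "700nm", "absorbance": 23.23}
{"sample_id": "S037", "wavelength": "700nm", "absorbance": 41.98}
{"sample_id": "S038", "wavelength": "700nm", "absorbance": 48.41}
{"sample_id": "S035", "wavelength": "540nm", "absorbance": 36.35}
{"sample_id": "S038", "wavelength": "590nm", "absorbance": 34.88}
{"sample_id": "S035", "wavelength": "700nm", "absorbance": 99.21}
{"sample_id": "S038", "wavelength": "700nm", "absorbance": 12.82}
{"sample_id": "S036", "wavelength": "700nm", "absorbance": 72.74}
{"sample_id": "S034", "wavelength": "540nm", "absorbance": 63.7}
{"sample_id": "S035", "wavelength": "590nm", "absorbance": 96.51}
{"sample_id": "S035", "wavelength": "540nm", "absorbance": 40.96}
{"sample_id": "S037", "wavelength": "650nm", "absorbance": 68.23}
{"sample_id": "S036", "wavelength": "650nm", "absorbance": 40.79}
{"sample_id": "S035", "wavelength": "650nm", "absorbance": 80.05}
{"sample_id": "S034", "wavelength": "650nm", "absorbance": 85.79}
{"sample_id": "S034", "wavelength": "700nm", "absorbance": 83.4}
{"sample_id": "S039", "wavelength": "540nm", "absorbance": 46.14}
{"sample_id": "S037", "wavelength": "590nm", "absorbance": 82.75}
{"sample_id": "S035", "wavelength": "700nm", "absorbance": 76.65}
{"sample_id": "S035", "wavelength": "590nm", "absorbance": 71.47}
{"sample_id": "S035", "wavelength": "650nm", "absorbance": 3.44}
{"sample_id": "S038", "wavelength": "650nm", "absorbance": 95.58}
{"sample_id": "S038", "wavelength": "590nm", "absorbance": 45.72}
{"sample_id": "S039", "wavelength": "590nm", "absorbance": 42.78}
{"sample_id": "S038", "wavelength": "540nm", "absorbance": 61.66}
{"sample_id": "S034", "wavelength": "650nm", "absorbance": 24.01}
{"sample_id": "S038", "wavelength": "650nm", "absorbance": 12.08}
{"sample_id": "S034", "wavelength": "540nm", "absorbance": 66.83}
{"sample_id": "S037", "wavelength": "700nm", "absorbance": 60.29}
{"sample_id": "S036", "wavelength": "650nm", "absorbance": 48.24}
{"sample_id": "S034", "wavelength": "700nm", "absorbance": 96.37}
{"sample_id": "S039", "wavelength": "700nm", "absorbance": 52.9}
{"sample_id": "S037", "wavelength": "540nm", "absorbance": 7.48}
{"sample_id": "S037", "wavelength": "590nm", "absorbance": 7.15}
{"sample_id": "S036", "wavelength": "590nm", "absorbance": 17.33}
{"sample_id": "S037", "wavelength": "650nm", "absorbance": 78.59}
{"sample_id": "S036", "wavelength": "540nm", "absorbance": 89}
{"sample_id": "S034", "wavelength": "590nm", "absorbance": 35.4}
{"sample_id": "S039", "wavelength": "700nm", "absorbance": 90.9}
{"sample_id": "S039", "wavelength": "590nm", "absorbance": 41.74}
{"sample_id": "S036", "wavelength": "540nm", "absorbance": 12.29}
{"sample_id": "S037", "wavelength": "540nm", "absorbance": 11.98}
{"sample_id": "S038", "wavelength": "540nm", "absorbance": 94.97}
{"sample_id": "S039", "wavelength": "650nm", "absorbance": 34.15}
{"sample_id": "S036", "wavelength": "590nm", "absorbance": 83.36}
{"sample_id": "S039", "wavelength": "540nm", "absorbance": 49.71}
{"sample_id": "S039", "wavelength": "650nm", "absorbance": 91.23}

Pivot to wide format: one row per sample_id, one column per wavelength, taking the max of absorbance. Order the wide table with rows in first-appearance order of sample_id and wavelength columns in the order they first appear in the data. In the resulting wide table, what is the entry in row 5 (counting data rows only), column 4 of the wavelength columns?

With rows in first-appearance order of sample_id, row 5 is sample_id=S035. wavelength columns in first-appearance order: 590nm, 700nm, 540nm, 650nm; column 4 is 650nm.
Long rows with sample_id=S035, wavelength=650nm: max(80.05, 3.44) = 80.05.

80.05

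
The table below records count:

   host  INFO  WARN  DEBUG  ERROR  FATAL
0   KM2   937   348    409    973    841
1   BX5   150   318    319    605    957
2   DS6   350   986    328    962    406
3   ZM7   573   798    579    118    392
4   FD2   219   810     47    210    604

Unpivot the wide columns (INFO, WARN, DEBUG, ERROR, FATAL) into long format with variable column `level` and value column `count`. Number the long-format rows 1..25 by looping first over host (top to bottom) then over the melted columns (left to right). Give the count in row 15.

25 rows total (5 × 5). Row 15: index ⌊(15-1)/5⌋ = 2 into host → DS6; (15-1) mod 5 = 4 into the melted columns → FATAL.
So row 15 is (DS6, FATAL, 406); count = 406.

406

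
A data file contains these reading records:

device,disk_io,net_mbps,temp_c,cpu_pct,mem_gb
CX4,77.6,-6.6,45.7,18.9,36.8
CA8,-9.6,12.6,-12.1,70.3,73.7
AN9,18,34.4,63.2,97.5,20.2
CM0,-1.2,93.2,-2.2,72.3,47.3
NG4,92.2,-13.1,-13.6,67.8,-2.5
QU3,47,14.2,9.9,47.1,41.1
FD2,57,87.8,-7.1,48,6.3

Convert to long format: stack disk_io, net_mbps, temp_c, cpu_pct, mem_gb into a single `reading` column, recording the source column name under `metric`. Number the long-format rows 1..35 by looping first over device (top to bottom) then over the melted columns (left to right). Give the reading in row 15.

35 rows total (7 × 5). Row 15: index ⌊(15-1)/5⌋ = 2 into device → AN9; (15-1) mod 5 = 4 into the melted columns → mem_gb.
So row 15 is (AN9, mem_gb, 20.2); reading = 20.2.

20.2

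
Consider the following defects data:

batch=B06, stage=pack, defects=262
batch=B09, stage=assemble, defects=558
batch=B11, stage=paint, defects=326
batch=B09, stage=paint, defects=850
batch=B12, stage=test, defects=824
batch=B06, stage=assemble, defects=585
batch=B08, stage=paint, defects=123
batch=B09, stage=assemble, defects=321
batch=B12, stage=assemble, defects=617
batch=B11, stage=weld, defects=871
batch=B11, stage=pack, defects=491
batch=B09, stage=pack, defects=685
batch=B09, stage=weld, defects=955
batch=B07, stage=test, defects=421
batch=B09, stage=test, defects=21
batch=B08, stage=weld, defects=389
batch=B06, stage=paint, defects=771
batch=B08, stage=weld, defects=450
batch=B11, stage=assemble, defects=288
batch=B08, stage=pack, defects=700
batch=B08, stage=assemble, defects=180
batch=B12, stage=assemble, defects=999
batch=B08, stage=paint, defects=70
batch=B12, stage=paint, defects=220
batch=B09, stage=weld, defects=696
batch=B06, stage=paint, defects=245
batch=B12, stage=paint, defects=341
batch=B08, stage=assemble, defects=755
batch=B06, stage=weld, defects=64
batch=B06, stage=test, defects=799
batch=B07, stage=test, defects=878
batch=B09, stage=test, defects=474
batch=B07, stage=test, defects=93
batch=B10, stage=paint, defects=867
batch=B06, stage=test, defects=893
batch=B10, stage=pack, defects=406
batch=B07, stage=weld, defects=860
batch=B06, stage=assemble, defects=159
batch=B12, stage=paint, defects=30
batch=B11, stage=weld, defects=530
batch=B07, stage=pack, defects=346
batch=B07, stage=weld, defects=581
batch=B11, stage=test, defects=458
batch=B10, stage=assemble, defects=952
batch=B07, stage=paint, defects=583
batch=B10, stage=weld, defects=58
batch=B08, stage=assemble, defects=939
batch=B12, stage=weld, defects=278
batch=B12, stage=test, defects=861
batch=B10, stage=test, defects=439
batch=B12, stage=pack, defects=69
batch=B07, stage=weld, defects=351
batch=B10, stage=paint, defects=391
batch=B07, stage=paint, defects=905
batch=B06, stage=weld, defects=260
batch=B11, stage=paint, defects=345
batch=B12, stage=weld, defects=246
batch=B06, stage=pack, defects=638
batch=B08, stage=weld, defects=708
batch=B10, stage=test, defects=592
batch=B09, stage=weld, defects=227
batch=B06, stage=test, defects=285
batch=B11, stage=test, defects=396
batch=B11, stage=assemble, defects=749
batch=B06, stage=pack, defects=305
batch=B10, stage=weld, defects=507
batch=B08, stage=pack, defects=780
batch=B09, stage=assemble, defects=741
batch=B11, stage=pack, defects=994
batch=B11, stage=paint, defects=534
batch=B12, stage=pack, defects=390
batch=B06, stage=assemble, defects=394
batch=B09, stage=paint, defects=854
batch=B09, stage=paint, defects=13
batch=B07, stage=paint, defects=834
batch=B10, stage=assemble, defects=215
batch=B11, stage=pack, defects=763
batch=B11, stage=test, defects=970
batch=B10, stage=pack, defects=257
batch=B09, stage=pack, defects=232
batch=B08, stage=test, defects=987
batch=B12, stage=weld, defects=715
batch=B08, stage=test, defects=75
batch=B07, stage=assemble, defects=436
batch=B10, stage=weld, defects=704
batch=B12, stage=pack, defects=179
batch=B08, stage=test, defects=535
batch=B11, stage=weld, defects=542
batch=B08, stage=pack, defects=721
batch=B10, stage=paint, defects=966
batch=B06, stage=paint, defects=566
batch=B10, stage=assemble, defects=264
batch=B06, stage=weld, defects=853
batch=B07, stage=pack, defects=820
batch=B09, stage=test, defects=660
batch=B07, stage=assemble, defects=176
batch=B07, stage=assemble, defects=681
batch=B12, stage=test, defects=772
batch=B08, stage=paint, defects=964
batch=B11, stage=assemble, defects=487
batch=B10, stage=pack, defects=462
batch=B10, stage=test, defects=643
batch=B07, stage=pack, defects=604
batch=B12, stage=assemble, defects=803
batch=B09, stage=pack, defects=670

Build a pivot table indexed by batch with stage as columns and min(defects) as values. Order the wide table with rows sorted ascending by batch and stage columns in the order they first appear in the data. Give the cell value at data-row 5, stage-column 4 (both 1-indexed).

439

With rows sorted ascending by batch, row 5 is batch=B10. stage columns in first-appearance order: pack, assemble, paint, test, weld; column 4 is test.
Long rows with batch=B10, stage=test: min(439, 592, 643) = 439.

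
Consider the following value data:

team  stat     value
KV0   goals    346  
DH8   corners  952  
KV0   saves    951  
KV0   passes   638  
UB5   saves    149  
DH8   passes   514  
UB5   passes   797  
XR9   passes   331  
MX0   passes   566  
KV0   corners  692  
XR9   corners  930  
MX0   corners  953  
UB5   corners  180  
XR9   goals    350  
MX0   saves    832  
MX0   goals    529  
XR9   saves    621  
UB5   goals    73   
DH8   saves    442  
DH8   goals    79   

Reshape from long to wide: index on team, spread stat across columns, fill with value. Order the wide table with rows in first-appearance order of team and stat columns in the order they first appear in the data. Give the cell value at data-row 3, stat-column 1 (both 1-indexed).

73

With rows in first-appearance order of team, row 3 is team=UB5. stat columns in first-appearance order: goals, corners, saves, passes; column 1 is goals.
Long rows with team=UB5, stat=goals: value = 73.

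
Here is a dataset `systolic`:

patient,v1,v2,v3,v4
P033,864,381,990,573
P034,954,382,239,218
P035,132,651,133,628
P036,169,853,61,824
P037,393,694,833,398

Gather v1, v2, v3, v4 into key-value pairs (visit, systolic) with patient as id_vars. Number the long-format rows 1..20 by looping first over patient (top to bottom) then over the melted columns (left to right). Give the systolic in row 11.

133

20 rows total (5 × 4). Row 11: index ⌊(11-1)/4⌋ = 2 into patient → P035; (11-1) mod 4 = 2 into the melted columns → v3.
So row 11 is (P035, v3, 133); systolic = 133.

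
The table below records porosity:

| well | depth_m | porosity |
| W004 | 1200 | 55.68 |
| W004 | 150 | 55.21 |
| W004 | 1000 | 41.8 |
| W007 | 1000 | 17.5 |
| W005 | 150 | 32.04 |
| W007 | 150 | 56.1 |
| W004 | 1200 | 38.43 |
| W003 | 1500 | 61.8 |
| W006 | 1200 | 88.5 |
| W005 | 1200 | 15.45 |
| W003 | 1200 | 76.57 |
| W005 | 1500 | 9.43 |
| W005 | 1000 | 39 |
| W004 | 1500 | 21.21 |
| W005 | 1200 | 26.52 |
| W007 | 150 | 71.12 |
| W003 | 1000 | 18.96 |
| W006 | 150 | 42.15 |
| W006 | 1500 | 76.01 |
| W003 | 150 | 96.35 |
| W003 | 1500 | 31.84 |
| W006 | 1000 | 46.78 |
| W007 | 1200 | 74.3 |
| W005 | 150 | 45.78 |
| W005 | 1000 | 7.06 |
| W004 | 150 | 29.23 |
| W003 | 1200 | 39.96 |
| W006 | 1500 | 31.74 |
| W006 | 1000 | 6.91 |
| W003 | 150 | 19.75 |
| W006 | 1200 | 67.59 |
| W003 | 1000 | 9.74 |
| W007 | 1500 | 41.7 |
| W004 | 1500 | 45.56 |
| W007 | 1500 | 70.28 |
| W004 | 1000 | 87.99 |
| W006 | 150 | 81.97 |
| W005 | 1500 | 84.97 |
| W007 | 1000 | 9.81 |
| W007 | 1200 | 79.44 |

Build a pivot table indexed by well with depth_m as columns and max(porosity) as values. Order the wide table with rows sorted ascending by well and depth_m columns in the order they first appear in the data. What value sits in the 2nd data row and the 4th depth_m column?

With rows sorted ascending by well, row 2 is well=W004. depth_m columns in first-appearance order: 1200, 150, 1000, 1500; column 4 is 1500.
Long rows with well=W004, depth_m=1500: max(21.21, 45.56) = 45.56.

45.56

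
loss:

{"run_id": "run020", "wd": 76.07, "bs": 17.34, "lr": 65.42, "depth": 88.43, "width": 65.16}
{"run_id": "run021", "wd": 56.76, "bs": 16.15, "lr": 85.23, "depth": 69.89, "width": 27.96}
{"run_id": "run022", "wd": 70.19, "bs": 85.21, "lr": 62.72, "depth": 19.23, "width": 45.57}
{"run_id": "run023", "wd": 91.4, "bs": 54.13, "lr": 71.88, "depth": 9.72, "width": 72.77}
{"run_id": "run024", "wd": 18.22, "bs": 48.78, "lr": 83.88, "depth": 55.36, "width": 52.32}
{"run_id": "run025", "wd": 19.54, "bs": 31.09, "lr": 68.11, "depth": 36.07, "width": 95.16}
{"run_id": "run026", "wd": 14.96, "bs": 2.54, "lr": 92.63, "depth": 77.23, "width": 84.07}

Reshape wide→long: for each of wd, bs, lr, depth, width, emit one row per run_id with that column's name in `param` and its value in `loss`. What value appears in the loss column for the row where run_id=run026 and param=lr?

92.63

Unpivoting turns each (run_id, wide-column) pair into one long row.
The wide cell at row run026, column lr holds 92.63, so the long row (run026, lr) has loss=92.63.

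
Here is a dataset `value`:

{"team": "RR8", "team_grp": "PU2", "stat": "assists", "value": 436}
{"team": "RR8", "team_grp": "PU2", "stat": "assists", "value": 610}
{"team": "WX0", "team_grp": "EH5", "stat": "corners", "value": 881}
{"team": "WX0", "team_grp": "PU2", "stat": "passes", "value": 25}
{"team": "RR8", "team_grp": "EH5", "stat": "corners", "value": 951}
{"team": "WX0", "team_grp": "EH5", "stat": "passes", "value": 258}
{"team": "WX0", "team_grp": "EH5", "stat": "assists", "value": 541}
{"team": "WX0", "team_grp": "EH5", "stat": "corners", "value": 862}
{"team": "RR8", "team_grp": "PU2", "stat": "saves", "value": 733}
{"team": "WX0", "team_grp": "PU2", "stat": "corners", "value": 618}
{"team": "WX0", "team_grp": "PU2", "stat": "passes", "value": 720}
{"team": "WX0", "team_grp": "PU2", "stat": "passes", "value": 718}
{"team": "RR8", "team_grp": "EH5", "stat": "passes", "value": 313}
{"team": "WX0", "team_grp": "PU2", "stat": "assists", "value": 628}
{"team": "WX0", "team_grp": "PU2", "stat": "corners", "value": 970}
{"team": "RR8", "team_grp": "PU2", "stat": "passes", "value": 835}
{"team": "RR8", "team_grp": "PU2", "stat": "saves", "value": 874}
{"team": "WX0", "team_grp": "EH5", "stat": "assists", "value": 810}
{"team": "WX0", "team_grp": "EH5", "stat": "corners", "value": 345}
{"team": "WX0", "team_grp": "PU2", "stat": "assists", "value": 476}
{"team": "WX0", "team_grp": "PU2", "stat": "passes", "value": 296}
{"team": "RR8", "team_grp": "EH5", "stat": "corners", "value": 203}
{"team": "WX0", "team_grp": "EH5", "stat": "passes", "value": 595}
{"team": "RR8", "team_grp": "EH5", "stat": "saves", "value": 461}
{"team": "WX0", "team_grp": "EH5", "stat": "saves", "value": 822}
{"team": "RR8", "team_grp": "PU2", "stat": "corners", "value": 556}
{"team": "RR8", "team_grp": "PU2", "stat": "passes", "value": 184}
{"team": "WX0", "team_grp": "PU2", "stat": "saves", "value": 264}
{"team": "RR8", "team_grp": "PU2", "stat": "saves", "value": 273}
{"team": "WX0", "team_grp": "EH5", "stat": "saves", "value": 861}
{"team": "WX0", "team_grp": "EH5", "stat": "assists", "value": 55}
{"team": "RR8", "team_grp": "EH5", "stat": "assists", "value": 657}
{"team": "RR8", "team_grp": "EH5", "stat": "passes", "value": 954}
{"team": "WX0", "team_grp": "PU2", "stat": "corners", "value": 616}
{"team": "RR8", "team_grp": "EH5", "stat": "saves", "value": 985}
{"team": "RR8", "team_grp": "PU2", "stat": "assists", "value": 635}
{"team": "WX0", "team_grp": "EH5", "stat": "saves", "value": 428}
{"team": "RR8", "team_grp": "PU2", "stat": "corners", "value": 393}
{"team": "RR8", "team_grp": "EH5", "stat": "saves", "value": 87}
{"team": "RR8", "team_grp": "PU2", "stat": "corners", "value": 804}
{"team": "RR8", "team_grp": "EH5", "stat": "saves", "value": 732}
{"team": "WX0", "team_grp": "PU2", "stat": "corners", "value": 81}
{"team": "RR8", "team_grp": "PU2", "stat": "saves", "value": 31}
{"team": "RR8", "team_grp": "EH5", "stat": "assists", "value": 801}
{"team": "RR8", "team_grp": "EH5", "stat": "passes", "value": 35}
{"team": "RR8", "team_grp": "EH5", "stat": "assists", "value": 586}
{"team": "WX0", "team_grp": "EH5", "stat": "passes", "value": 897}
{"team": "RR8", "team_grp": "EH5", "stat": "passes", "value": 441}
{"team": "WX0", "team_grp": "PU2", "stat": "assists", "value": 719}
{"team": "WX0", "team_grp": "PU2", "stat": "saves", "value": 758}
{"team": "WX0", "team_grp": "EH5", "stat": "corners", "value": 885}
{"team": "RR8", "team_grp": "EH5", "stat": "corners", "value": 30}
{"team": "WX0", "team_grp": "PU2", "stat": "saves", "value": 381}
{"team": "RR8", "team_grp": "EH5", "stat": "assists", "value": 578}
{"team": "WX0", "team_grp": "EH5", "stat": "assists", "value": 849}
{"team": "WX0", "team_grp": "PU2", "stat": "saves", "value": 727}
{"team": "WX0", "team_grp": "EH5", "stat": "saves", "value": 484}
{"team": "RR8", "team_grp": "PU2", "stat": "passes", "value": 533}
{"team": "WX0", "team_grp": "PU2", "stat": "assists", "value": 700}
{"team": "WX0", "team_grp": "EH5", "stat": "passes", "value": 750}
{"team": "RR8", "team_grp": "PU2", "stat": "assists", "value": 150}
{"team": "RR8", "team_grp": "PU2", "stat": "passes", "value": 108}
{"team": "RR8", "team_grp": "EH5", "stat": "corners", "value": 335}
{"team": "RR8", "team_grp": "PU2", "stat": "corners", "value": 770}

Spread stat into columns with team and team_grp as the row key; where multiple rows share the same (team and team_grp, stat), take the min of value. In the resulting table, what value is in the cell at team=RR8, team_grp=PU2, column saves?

Rows with team=RR8, team_grp=PU2 and stat=saves: value values are 733, 874, 273, 31.
min(733, 874, 273, 31) = 31.

31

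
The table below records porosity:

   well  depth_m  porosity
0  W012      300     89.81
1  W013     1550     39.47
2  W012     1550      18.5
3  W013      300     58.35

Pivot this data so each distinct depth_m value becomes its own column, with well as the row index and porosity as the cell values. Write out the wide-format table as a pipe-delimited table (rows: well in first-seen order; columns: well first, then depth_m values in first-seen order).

Columns: well plus the 2 distinct depth_m values (300, 1550).
For example, row W012 column 300 takes porosity=89.81 from the long row (W012, 300).

| well | 300 | 1550 |
| W012 | 89.81 | 18.5 |
| W013 | 58.35 | 39.47 |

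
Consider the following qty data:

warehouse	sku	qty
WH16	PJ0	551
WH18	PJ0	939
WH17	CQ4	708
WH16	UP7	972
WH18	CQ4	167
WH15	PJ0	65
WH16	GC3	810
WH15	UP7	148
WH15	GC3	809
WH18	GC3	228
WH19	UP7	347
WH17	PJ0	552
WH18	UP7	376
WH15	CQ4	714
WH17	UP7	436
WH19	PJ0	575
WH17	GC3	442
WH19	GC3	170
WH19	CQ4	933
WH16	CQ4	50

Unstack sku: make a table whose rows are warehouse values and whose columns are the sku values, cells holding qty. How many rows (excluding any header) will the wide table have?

5

5 distinct warehouse values → 5 rows.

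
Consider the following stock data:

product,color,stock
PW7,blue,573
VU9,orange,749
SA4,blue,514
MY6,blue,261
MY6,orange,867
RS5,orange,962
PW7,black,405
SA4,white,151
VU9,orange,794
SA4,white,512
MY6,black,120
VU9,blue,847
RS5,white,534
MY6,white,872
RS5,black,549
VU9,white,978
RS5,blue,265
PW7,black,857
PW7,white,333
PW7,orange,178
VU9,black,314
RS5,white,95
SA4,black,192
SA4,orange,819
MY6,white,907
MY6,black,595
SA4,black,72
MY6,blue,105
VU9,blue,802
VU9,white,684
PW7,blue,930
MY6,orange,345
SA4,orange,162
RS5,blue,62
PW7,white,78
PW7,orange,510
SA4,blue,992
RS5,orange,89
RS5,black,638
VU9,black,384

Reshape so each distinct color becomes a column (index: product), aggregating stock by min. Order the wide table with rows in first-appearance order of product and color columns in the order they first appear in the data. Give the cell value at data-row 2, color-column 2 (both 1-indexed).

749

With rows in first-appearance order of product, row 2 is product=VU9. color columns in first-appearance order: blue, orange, black, white; column 2 is orange.
Long rows with product=VU9, color=orange: min(749, 794) = 749.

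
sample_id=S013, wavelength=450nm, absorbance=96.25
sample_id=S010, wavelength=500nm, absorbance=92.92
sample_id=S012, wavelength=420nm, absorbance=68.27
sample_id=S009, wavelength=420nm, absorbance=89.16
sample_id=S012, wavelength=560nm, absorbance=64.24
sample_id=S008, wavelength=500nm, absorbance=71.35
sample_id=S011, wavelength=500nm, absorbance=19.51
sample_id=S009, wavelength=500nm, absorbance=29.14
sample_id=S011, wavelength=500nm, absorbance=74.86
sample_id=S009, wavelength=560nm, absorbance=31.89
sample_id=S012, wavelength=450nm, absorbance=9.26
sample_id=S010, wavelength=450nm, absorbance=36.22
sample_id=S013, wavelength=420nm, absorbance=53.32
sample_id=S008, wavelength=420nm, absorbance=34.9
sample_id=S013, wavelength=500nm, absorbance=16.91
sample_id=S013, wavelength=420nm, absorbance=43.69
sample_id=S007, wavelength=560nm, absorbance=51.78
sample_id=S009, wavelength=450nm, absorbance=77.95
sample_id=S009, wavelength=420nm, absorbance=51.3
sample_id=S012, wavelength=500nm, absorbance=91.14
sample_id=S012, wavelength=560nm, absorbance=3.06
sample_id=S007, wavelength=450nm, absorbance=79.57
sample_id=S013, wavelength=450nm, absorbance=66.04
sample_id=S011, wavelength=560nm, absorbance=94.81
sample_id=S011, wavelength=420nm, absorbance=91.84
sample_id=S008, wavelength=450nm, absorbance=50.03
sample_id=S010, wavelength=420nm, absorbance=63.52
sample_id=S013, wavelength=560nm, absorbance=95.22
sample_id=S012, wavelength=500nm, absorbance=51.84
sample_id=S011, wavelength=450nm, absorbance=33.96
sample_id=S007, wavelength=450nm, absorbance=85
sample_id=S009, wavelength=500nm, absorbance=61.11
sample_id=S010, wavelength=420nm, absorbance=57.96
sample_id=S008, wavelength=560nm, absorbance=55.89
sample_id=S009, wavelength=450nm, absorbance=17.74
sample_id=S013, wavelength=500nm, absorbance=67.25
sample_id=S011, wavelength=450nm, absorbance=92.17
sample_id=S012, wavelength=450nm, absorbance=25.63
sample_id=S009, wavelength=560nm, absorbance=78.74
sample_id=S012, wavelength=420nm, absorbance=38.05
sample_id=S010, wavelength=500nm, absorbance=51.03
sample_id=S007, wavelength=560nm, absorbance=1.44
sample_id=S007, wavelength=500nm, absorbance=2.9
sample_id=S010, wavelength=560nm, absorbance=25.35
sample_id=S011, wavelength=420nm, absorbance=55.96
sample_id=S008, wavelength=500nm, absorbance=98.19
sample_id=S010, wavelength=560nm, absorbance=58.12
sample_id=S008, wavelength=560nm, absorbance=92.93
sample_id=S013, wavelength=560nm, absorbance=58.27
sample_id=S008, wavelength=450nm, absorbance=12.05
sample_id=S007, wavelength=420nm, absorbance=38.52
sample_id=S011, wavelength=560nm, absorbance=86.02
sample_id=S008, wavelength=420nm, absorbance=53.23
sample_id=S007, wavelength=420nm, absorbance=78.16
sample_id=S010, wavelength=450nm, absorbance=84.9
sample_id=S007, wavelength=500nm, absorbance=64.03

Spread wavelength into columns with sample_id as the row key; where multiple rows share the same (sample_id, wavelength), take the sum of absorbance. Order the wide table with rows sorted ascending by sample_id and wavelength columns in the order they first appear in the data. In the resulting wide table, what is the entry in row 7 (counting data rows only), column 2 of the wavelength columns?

With rows sorted ascending by sample_id, row 7 is sample_id=S013. wavelength columns in first-appearance order: 450nm, 500nm, 420nm, 560nm; column 2 is 500nm.
Long rows with sample_id=S013, wavelength=500nm: 16.91 + 67.25 = 84.16.

84.16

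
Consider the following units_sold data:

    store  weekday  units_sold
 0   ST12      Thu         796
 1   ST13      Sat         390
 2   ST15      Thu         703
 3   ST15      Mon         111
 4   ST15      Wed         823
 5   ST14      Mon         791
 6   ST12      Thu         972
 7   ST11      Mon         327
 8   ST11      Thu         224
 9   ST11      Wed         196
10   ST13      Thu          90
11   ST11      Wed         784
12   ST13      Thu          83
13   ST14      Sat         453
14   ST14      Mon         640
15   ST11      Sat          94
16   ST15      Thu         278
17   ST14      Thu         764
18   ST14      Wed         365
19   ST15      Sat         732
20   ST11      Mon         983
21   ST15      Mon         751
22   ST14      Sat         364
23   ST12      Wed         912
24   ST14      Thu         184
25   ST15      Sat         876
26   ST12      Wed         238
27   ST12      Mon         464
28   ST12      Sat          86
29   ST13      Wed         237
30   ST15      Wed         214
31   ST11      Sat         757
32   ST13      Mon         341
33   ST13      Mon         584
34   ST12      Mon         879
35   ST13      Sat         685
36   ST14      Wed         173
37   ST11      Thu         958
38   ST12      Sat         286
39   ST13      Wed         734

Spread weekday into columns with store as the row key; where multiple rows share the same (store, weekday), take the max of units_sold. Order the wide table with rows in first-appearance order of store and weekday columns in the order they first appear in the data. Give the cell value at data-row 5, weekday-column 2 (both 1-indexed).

757

With rows in first-appearance order of store, row 5 is store=ST11. weekday columns in first-appearance order: Thu, Sat, Mon, Wed; column 2 is Sat.
Long rows with store=ST11, weekday=Sat: max(94, 757) = 757.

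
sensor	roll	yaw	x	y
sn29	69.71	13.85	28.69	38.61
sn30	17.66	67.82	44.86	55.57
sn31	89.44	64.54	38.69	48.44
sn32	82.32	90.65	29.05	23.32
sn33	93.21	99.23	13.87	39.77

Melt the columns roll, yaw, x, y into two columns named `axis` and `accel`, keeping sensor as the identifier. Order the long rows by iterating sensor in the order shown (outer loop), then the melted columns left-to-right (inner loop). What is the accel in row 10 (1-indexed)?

20 rows total (5 × 4). Row 10: index ⌊(10-1)/4⌋ = 2 into sensor → sn31; (10-1) mod 4 = 1 into the melted columns → yaw.
So row 10 is (sn31, yaw, 64.54); accel = 64.54.

64.54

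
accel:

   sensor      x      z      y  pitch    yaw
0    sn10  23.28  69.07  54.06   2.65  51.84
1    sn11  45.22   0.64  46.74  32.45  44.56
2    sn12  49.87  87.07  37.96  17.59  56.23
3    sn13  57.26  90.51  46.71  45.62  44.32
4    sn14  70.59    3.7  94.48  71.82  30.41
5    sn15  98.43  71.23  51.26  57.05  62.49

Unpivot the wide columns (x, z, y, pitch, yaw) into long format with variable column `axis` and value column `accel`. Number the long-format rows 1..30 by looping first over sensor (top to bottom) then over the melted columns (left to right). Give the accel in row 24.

71.82

30 rows total (6 × 5). Row 24: index ⌊(24-1)/5⌋ = 4 into sensor → sn14; (24-1) mod 5 = 3 into the melted columns → pitch.
So row 24 is (sn14, pitch, 71.82); accel = 71.82.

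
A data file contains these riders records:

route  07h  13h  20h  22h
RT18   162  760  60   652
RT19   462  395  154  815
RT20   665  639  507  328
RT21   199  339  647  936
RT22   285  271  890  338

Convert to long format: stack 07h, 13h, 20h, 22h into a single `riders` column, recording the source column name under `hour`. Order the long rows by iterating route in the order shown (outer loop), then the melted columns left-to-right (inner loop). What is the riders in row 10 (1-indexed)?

639

20 rows total (5 × 4). Row 10: index ⌊(10-1)/4⌋ = 2 into route → RT20; (10-1) mod 4 = 1 into the melted columns → 13h.
So row 10 is (RT20, 13h, 639); riders = 639.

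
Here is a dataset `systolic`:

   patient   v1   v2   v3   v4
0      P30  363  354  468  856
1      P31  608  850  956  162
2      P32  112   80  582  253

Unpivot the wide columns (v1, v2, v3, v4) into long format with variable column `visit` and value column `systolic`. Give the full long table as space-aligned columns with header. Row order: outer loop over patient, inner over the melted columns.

Each (patient, column) pair becomes one row: 3 × 4 = 12 rows.
For example, (P30, v1) → systolic=363.

patient  visit  systolic
P30      v1     363     
P30      v2     354     
P30      v3     468     
P30      v4     856     
P31      v1     608     
P31      v2     850     
P31      v3     956     
P31      v4     162     
P32      v1     112     
P32      v2     80      
P32      v3     582     
P32      v4     253     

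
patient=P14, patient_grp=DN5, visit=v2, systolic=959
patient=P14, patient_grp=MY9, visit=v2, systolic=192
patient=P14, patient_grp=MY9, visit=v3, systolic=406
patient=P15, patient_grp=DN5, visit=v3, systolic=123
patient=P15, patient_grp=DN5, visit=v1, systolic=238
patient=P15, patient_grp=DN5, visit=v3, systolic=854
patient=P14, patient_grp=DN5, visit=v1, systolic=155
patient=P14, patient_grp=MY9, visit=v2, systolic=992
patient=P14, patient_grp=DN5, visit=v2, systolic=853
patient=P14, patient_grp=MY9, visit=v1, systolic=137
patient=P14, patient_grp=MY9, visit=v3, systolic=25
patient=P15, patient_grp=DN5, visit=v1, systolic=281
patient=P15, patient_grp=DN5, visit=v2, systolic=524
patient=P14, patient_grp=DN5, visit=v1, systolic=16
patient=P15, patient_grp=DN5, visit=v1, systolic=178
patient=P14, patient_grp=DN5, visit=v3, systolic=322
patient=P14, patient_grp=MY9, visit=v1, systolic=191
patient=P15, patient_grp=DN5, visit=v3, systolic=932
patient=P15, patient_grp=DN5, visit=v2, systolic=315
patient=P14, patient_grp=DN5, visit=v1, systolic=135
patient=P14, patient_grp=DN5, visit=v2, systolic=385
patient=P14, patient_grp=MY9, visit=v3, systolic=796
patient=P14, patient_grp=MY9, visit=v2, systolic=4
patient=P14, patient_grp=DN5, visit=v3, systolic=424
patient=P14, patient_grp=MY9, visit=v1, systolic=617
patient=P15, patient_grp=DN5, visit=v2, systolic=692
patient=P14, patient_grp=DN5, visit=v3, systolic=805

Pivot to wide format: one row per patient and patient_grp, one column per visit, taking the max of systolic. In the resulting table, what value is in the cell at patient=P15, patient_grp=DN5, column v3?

932

Rows with patient=P15, patient_grp=DN5 and visit=v3: systolic values are 123, 854, 932.
max(123, 854, 932) = 932.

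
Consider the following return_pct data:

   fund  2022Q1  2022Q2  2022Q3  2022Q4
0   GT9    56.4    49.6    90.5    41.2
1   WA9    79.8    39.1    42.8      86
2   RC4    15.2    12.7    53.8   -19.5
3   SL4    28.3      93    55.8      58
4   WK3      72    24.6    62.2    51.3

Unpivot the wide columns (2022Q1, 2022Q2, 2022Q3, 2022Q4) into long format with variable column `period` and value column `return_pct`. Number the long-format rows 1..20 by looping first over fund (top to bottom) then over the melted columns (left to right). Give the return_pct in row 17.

72

20 rows total (5 × 4). Row 17: index ⌊(17-1)/4⌋ = 4 into fund → WK3; (17-1) mod 4 = 0 into the melted columns → 2022Q1.
So row 17 is (WK3, 2022Q1, 72); return_pct = 72.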